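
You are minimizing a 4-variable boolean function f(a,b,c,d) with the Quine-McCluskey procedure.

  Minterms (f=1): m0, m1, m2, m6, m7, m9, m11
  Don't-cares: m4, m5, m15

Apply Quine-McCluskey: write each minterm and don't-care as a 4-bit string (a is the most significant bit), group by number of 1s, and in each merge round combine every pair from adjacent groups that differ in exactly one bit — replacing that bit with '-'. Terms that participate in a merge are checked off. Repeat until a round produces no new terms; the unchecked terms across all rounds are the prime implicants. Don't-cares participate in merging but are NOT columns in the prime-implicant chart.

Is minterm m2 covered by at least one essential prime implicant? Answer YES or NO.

YES

Round 0: 0000✓ 0001✓ 0010✓ 0100✓ 0101✓ 0110✓ 0111✓ 1001✓ 1011✓ 1111✓
Round 1: -001 -111 0-00✓ 0-01✓ 0-10✓ 00-0✓ 000-✓ 01-0✓ 01-1✓ 010-✓ 011-✓ 1-11 10-1
Round 2: 0--0 0-0- 01--
PIs = {-001, -111, 0--0, 0-0-, 01--, 1-11, 10-1}
Coverage chart:
  m0: 0--0,0-0-
  m1: -001,0-0-
  m2: 0--0 ←essential
  m6: 0--0,01--
  m7: -111,01--
  m9: -001,10-1
  m11: 1-11,10-1
Essential: 0--0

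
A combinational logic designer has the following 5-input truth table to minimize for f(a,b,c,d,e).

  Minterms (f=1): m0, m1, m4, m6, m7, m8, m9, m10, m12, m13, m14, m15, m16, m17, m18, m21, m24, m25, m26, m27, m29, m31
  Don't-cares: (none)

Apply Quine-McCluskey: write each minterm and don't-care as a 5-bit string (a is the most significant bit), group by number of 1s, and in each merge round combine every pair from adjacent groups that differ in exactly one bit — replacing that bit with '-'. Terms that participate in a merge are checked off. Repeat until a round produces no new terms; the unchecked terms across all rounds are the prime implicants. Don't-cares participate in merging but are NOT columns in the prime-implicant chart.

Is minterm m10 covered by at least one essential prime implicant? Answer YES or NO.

size-2^0 implicants → 00000(✓)  00001(✓)  00100(✓)  00110(✓)  00111(✓)  01000(✓)  01001(✓)  01010(✓)  01100(✓)  01101(✓)  01110(✓)  01111(✓)  10000(✓)  10001(✓)  10010(✓)  10101(✓)  11000(✓)  11001(✓)  11010(✓)  11011(✓)  11101(✓)  11111(✓)
size-2^1 implicants → -0000(✓)  -0001(✓)  -1000(✓)  -1001(✓)  -1010(✓)  -1101(✓)  -1111(✓)  0-000(✓)  0-001(✓)  0-100(✓)  0-110(✓)  0-111(✓)  00-00(✓)  0000-(✓)  001-0(✓)  0011-(✓)  01-00(✓)  01-01(✓)  01-10(✓)  010-0(✓)  0100-(✓)  011-0(✓)  011-1(✓)  0110-(✓)  0111-(✓)  1-000(✓)  1-001(✓)  1-010(✓)  1-101(✓)  10-01(✓)  100-0(✓)  1000-(✓)  11-01(✓)  11-11(✓)  110-0(✓)  110-1(✓)  1100-(✓)  1101-(✓)  111-1(✓)
size-2^2 implicants → --000(✓)  --001(✓)  -000-(✓)  -1-01  -10-0  -100-(✓)  -11-1  0--00  0-00-(✓)  0-1-0  0-11-  01--0  01-0-  011--  1--01  1-0-0  1-00-(✓)  11--1  110--
size-2^3 implicants → --00-
Unchecked terms (primes): --00-, -1-01, -10-0, -11-1, 0--00, 0-1-0, 0-11-, 01--0, 01-0-, 011--, 1--01, 1-0-0, 11--1, 110--
Minterm coverage:
  m0 ⊆ --00-,0--00
  m1 ⊆ --00- [E]
  m4 ⊆ 0--00,0-1-0
  m6 ⊆ 0-1-0,0-11-
  m7 ⊆ 0-11- [E]
  m8 ⊆ --00-,-10-0,0--00,01--0,01-0-
  m9 ⊆ --00-,-1-01,01-0-
  m10 ⊆ -10-0,01--0
  m12 ⊆ 0--00,0-1-0,01--0,01-0-,011--
  m13 ⊆ -1-01,-11-1,01-0-,011--
  m14 ⊆ 0-1-0,0-11-,01--0,011--
  m15 ⊆ -11-1,0-11-,011--
  m16 ⊆ --00-,1-0-0
  m17 ⊆ --00-,1--01
  m18 ⊆ 1-0-0 [E]
  m21 ⊆ 1--01 [E]
  m24 ⊆ --00-,-10-0,1-0-0,110--
  m25 ⊆ --00-,-1-01,1--01,11--1,110--
  m26 ⊆ -10-0,1-0-0,110--
  m27 ⊆ 11--1,110--
  m29 ⊆ -1-01,-11-1,1--01,11--1
  m31 ⊆ -11-1,11--1
E = {--00-, 0-11-, 1--01, 1-0-0}

NO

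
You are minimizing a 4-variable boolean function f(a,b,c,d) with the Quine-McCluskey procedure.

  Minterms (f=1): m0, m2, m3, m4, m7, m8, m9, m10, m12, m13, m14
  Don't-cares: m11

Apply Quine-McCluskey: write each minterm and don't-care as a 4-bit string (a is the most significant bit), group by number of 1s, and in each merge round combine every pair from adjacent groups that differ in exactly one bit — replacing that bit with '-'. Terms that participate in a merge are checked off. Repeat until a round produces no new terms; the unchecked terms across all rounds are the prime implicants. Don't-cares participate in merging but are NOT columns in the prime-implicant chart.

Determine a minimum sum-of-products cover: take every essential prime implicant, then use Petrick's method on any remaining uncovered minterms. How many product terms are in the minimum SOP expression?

size-2^0 implicants → 0000(✓)  0010(✓)  0011(✓)  0100(✓)  0111(✓)  1000(✓)  1001(✓)  1010(✓)  1011(✓)  1100(✓)  1101(✓)  1110(✓)
size-2^1 implicants → -000(✓)  -010(✓)  -011(✓)  -100(✓)  0-00(✓)  0-11  00-0(✓)  001-(✓)  1-00(✓)  1-01(✓)  1-10(✓)  10-0(✓)  10-1(✓)  100-(✓)  101-(✓)  11-0(✓)  110-(✓)
size-2^2 implicants → --00  -0-0  -01-  1--0  1-0-  10--
Unchecked terms (primes): --00, -0-0, -01-, 0-11, 1--0, 1-0-, 10--
Minterm coverage:
  m0 ⊆ --00,-0-0
  m2 ⊆ -0-0,-01-
  m3 ⊆ -01-,0-11
  m4 ⊆ --00 [E]
  m7 ⊆ 0-11 [E]
  m8 ⊆ --00,-0-0,1--0,1-0-,10--
  m9 ⊆ 1-0-,10--
  m10 ⊆ -0-0,-01-,1--0,10--
  m12 ⊆ --00,1--0,1-0-
  m13 ⊆ 1-0- [E]
  m14 ⊆ 1--0 [E]
E = {--00, 0-11, 1--0, 1-0-}
Petrick residual → -0-0
Cover = c'd' + b'd' + a'cd + ad' + ac'  |cover|=5

5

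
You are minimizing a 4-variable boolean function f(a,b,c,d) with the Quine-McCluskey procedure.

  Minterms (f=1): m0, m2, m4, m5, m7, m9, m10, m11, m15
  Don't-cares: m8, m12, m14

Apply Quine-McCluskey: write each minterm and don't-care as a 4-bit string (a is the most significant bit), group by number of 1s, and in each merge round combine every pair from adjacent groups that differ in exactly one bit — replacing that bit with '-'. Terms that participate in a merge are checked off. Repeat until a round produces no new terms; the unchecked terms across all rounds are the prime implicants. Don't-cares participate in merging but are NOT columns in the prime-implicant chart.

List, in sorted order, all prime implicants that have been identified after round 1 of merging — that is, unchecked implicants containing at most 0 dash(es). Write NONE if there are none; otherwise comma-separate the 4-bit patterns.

[col 0] 0000*, 0010*, 0100*, 0101*, 0111*, 1000*, 1001*, 1010*, 1011*, 1100*, 1110*, 1111*
[col 1] -000*, -010*, -100*, -111, 0-00*, 00-0*, 01-1, 010-, 1-00*, 1-10*, 1-11*, 10-0*, 10-1*, 100-*, 101-*, 11-0*, 111-*
[col 2] --00, -0-0, 1--0, 1-1-, 10--
Prime implicants: --00, -0-0, -111, 01-1, 010-, 1--0, 1-1-, 10--

NONE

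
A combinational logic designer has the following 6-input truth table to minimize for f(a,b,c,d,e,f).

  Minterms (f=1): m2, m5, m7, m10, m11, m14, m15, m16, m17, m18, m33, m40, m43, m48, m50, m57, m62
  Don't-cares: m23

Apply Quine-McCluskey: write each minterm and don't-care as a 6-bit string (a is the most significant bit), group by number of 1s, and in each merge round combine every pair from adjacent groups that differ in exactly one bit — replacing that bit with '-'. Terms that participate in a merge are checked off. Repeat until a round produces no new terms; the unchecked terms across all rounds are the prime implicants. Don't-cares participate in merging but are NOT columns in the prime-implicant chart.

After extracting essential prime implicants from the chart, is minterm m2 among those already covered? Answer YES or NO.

NO

[col 0] 000010*, 000101*, 000111*, 001010*, 001011*, 001110*, 001111*, 010000*, 010001*, 010010*, 010111*, 100001, 101000, 101011*, 110000*, 110010*, 111001, 111110
[col 1] -01011, -10000*, -10010*, 0-0010, 0-0111, 00-010, 00-111, 0001-1, 001-10*, 001-11*, 00101-*, 00111-*, 0100-0*, 01000-, 1100-0*
[col 2] -100-0, 001-1-
Prime implicants: -01011, -100-0, 0-0010, 0-0111, 00-010, 00-111, 0001-1, 001-1-, 01000-, 100001, 101000, 111001, 111110
PI chart (minterm → PIs covering it):
  2 | 0-0010,00-010
  5 | 0001-1  (sole → essential)
  7 | 0-0111,00-111,0001-1
  10 | 00-010,001-1-
  11 | -01011,001-1-
  14 | 001-1-  (sole → essential)
  15 | 00-111,001-1-
  16 | -100-0,01000-
  17 | 01000-  (sole → essential)
  18 | -100-0,0-0010
  33 | 100001  (sole → essential)
  40 | 101000  (sole → essential)
  43 | -01011  (sole → essential)
  48 | -100-0  (sole → essential)
  50 | -100-0  (sole → essential)
  57 | 111001  (sole → essential)
  62 | 111110  (sole → essential)
Essential prime implicants: -01011, -100-0, 0001-1, 001-1-, 01000-, 100001, 101000, 111001, 111110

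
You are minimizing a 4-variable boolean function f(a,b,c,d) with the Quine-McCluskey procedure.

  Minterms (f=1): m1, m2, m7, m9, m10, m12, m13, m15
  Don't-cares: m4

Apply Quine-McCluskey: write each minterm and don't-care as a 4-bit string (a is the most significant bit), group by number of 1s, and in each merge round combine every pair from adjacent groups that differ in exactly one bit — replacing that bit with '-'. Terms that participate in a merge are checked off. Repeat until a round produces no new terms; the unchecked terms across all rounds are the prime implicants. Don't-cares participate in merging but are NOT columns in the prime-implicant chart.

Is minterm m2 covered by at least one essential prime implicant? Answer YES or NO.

YES

size-2^0 implicants → 0001(✓)  0010(✓)  0100(✓)  0111(✓)  1001(✓)  1010(✓)  1100(✓)  1101(✓)  1111(✓)
size-2^1 implicants → -001  -010  -100  -111  1-01  11-1  110-
Unchecked terms (primes): -001, -010, -100, -111, 1-01, 11-1, 110-
Minterm coverage:
  m1 ⊆ -001 [E]
  m2 ⊆ -010 [E]
  m7 ⊆ -111 [E]
  m9 ⊆ -001,1-01
  m10 ⊆ -010 [E]
  m12 ⊆ -100,110-
  m13 ⊆ 1-01,11-1,110-
  m15 ⊆ -111,11-1
E = {-001, -010, -111}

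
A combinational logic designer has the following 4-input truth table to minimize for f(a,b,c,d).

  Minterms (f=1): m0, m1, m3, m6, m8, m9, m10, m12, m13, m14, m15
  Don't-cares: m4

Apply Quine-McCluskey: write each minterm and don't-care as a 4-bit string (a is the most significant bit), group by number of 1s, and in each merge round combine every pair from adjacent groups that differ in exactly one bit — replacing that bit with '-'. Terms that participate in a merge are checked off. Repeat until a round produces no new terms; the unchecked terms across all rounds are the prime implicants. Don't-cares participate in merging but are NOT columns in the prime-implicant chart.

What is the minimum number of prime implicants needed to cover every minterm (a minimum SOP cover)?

size-2^0 implicants → 0000(✓)  0001(✓)  0011(✓)  0100(✓)  0110(✓)  1000(✓)  1001(✓)  1010(✓)  1100(✓)  1101(✓)  1110(✓)  1111(✓)
size-2^1 implicants → -000(✓)  -001(✓)  -100(✓)  -110(✓)  0-00(✓)  00-1  000-(✓)  01-0(✓)  1-00(✓)  1-01(✓)  1-10(✓)  10-0(✓)  100-(✓)  11-0(✓)  11-1(✓)  110-(✓)  111-(✓)
size-2^2 implicants → --00  -00-  -1-0  1--0  1-0-  11--
Unchecked terms (primes): --00, -00-, -1-0, 00-1, 1--0, 1-0-, 11--
Minterm coverage:
  m0 ⊆ --00,-00-
  m1 ⊆ -00-,00-1
  m3 ⊆ 00-1 [E]
  m6 ⊆ -1-0 [E]
  m8 ⊆ --00,-00-,1--0,1-0-
  m9 ⊆ -00-,1-0-
  m10 ⊆ 1--0 [E]
  m12 ⊆ --00,-1-0,1--0,1-0-,11--
  m13 ⊆ 1-0-,11--
  m14 ⊆ -1-0,1--0,11--
  m15 ⊆ 11-- [E]
E = {-1-0, 00-1, 1--0, 11--}
Petrick residual → -00-
Cover = b'c' + bd' + a'b'd + ad' + ab  |cover|=5

5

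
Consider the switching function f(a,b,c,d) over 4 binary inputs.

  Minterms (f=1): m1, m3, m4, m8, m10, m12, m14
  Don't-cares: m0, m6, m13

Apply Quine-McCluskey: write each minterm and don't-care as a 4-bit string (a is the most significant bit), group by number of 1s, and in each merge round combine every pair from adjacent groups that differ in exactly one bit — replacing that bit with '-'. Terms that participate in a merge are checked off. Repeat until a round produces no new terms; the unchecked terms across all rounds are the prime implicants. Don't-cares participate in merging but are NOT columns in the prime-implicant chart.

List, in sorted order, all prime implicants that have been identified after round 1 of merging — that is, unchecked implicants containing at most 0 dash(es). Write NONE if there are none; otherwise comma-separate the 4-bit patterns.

NONE

size-2^0 implicants → 0000(✓)  0001(✓)  0011(✓)  0100(✓)  0110(✓)  1000(✓)  1010(✓)  1100(✓)  1101(✓)  1110(✓)
size-2^1 implicants → -000(✓)  -100(✓)  -110(✓)  0-00(✓)  00-1  000-  01-0(✓)  1-00(✓)  1-10(✓)  10-0(✓)  11-0(✓)  110-
size-2^2 implicants → --00  -1-0  1--0
Unchecked terms (primes): --00, -1-0, 00-1, 000-, 1--0, 110-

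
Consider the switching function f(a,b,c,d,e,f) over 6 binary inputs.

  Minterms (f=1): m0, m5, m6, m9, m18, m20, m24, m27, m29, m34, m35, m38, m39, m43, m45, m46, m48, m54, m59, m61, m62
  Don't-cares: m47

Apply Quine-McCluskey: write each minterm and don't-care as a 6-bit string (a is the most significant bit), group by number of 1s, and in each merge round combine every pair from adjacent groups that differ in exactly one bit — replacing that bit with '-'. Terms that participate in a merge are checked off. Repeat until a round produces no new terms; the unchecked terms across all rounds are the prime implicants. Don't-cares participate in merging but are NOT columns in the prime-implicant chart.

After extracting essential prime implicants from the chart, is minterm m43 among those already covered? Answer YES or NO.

NO

[col 0] 000000, 000101, 000110*, 001001, 010010, 010100, 011000, 011011*, 011101*, 100010*, 100011*, 100110*, 100111*, 101011*, 101101*, 101110*, 101111*, 110000, 110110*, 111011*, 111101*, 111110*
[col 1] -00110, -11011, -11101, 1-0110*, 1-1011, 1-1101, 1-1110*, 10-011*, 10-110*, 10-111*, 100-10*, 100-11*, 10001-*, 10011-*, 101-11*, 1011-1, 10111-*, 11-110*
[col 2] 1--110, 10--11, 10-11-, 100-1-
Prime implicants: -00110, -11011, -11101, 000000, 000101, 001001, 010010, 010100, 011000, 1--110, 1-1011, 1-1101, 10--11, 10-11-, 100-1-, 1011-1, 110000
PI chart (minterm → PIs covering it):
  0 | 000000  (sole → essential)
  5 | 000101  (sole → essential)
  6 | -00110  (sole → essential)
  9 | 001001  (sole → essential)
  18 | 010010  (sole → essential)
  20 | 010100  (sole → essential)
  24 | 011000  (sole → essential)
  27 | -11011  (sole → essential)
  29 | -11101  (sole → essential)
  34 | 100-1-  (sole → essential)
  35 | 10--11,100-1-
  38 | -00110,1--110,10-11-,100-1-
  39 | 10--11,10-11-,100-1-
  43 | 1-1011,10--11
  45 | 1-1101,1011-1
  46 | 1--110,10-11-
  48 | 110000  (sole → essential)
  54 | 1--110  (sole → essential)
  59 | -11011,1-1011
  61 | -11101,1-1101
  62 | 1--110  (sole → essential)
Essential prime implicants: -00110, -11011, -11101, 000000, 000101, 001001, 010010, 010100, 011000, 1--110, 100-1-, 110000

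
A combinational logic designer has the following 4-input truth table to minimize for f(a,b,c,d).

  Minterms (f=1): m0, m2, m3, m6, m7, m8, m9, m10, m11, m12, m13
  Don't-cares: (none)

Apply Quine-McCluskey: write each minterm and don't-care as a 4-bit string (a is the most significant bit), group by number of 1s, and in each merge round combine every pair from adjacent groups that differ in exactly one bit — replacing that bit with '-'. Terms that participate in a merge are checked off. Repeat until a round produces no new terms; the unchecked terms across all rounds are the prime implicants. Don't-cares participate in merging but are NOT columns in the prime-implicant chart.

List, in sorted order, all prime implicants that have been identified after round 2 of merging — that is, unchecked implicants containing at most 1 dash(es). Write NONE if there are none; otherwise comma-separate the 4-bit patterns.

size-2^0 implicants → 0000(✓)  0010(✓)  0011(✓)  0110(✓)  0111(✓)  1000(✓)  1001(✓)  1010(✓)  1011(✓)  1100(✓)  1101(✓)
size-2^1 implicants → -000(✓)  -010(✓)  -011(✓)  0-10(✓)  0-11(✓)  00-0(✓)  001-(✓)  011-(✓)  1-00(✓)  1-01(✓)  10-0(✓)  10-1(✓)  100-(✓)  101-(✓)  110-(✓)
size-2^2 implicants → -0-0  -01-  0-1-  1-0-  10--
Unchecked terms (primes): -0-0, -01-, 0-1-, 1-0-, 10--

NONE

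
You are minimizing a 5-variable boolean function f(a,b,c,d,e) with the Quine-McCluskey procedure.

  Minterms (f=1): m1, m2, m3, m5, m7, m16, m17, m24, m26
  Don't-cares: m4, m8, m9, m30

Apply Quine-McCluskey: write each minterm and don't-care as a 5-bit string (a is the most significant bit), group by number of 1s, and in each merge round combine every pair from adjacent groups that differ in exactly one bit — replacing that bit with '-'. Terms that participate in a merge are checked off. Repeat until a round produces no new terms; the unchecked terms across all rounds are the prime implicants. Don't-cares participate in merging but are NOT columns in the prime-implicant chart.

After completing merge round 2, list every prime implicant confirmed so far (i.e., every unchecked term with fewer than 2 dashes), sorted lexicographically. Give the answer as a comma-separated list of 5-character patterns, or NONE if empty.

size-2^0 implicants → 00001(✓)  00010(✓)  00011(✓)  00100(✓)  00101(✓)  00111(✓)  01000(✓)  01001(✓)  10000(✓)  10001(✓)  11000(✓)  11010(✓)  11110(✓)
size-2^1 implicants → -0001  -1000  0-001  00-01(✓)  00-11(✓)  000-1(✓)  0001-  001-1(✓)  0010-  0100-  1-000  1000-  11-10  110-0
size-2^2 implicants → 00--1
Unchecked terms (primes): -0001, -1000, 0-001, 00--1, 0001-, 0010-, 0100-, 1-000, 1000-, 11-10, 110-0

-0001, -1000, 0-001, 0001-, 0010-, 0100-, 1-000, 1000-, 11-10, 110-0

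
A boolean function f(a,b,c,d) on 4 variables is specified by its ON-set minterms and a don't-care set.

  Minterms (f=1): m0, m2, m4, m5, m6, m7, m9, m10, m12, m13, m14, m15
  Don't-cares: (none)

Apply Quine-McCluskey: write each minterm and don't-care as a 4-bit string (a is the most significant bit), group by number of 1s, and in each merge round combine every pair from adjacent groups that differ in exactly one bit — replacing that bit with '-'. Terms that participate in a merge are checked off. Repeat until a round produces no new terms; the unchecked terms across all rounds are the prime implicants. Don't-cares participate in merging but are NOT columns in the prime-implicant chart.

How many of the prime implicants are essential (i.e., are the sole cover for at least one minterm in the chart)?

size-2^0 implicants → 0000(✓)  0010(✓)  0100(✓)  0101(✓)  0110(✓)  0111(✓)  1001(✓)  1010(✓)  1100(✓)  1101(✓)  1110(✓)  1111(✓)
size-2^1 implicants → -010(✓)  -100(✓)  -101(✓)  -110(✓)  -111(✓)  0-00(✓)  0-10(✓)  00-0(✓)  01-0(✓)  01-1(✓)  010-(✓)  011-(✓)  1-01  1-10(✓)  11-0(✓)  11-1(✓)  110-(✓)  111-(✓)
size-2^2 implicants → --10  -1-0(✓)  -1-1(✓)  -10-(✓)  -11-(✓)  0--0  01--(✓)  11--(✓)
size-2^3 implicants → -1--
Unchecked terms (primes): --10, -1--, 0--0, 1-01
Minterm coverage:
  m0 ⊆ 0--0 [E]
  m2 ⊆ --10,0--0
  m4 ⊆ -1--,0--0
  m5 ⊆ -1-- [E]
  m6 ⊆ --10,-1--,0--0
  m7 ⊆ -1-- [E]
  m9 ⊆ 1-01 [E]
  m10 ⊆ --10 [E]
  m12 ⊆ -1-- [E]
  m13 ⊆ -1--,1-01
  m14 ⊆ --10,-1--
  m15 ⊆ -1-- [E]
E = {--10, -1--, 0--0, 1-01}

4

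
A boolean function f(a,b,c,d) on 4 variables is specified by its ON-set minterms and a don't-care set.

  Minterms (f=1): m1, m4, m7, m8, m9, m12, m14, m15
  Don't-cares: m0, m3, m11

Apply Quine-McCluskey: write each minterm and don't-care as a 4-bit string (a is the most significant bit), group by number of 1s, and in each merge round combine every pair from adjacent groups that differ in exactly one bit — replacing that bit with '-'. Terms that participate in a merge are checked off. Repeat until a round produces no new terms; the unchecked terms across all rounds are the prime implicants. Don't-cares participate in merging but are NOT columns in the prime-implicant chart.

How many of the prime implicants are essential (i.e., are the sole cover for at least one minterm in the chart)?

Round 0: 0000✓ 0001✓ 0011✓ 0100✓ 0111✓ 1000✓ 1001✓ 1011✓ 1100✓ 1110✓ 1111✓
Round 1: -000✓ -001✓ -011✓ -100✓ -111✓ 0-00✓ 0-11✓ 00-1✓ 000-✓ 1-00✓ 1-11✓ 10-1✓ 100-✓ 11-0 111-
Round 2: --00 --11 -0-1 -00-
PIs = {--00, --11, -0-1, -00-, 11-0, 111-}
Coverage chart:
  m1: -0-1,-00-
  m4: --00 ←essential
  m7: --11 ←essential
  m8: --00,-00-
  m9: -0-1,-00-
  m12: --00,11-0
  m14: 11-0,111-
  m15: --11,111-
Essential: --00, --11

2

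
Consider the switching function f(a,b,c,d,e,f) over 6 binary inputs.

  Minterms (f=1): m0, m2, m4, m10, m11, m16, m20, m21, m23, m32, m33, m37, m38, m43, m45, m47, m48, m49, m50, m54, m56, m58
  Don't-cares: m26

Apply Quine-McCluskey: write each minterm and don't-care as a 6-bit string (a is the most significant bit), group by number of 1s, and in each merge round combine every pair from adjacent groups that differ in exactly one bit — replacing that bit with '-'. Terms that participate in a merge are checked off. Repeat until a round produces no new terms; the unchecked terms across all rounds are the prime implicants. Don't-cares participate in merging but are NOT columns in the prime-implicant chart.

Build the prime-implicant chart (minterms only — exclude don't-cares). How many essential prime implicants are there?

size-2^0 implicants → 000000(✓)  000010(✓)  000100(✓)  001010(✓)  001011(✓)  010000(✓)  010100(✓)  010101(✓)  010111(✓)  011010(✓)  100000(✓)  100001(✓)  100101(✓)  100110(✓)  101011(✓)  101101(✓)  101111(✓)  110000(✓)  110001(✓)  110010(✓)  110110(✓)  111000(✓)  111010(✓)
size-2^1 implicants → -00000(✓)  -01011  -10000(✓)  -11010  0-0000(✓)  0-0100(✓)  0-1010  00-010  000-00(✓)  0000-0  00101-  010-00(✓)  0101-1  01010-  1-0000(✓)  1-0001(✓)  1-0110  10-101  100-01  10000-(✓)  101-11  1011-1  11-000(✓)  11-010(✓)  110-10  1100-0(✓)  11000-(✓)  1110-0(✓)
size-2^2 implicants → --0000  0-0-00  1-000-  11-0-0
Unchecked terms (primes): --0000, -01011, -11010, 0-0-00, 0-1010, 00-010, 0000-0, 00101-, 0101-1, 01010-, 1-000-, 1-0110, 10-101, 100-01, 101-11, 1011-1, 11-0-0, 110-10
Minterm coverage:
  m0 ⊆ --0000,0-0-00,0000-0
  m2 ⊆ 00-010,0000-0
  m4 ⊆ 0-0-00 [E]
  m10 ⊆ 0-1010,00-010,00101-
  m11 ⊆ -01011,00101-
  m16 ⊆ --0000,0-0-00
  m20 ⊆ 0-0-00,01010-
  m21 ⊆ 0101-1,01010-
  m23 ⊆ 0101-1 [E]
  m32 ⊆ --0000,1-000-
  m33 ⊆ 1-000-,100-01
  m37 ⊆ 10-101,100-01
  m38 ⊆ 1-0110 [E]
  m43 ⊆ -01011,101-11
  m45 ⊆ 10-101,1011-1
  m47 ⊆ 101-11,1011-1
  m48 ⊆ --0000,1-000-,11-0-0
  m49 ⊆ 1-000- [E]
  m50 ⊆ 11-0-0,110-10
  m54 ⊆ 1-0110,110-10
  m56 ⊆ 11-0-0 [E]
  m58 ⊆ -11010,11-0-0
E = {0-0-00, 0101-1, 1-000-, 1-0110, 11-0-0}

5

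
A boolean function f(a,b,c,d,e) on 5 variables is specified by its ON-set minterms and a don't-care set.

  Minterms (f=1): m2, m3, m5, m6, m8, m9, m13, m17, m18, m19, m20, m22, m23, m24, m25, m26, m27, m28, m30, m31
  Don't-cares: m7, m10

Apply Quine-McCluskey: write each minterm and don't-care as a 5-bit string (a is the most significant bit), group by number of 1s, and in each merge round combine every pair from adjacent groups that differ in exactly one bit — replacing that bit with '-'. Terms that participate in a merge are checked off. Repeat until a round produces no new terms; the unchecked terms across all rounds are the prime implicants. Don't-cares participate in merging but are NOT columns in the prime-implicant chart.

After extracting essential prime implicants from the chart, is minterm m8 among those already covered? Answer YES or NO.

size-2^0 implicants → 00010(✓)  00011(✓)  00101(✓)  00110(✓)  00111(✓)  01000(✓)  01001(✓)  01010(✓)  01101(✓)  10001(✓)  10010(✓)  10011(✓)  10100(✓)  10110(✓)  10111(✓)  11000(✓)  11001(✓)  11010(✓)  11011(✓)  11100(✓)  11110(✓)  11111(✓)
size-2^1 implicants → -0010(✓)  -0011(✓)  -0110(✓)  -0111(✓)  -1000(✓)  -1001(✓)  -1010(✓)  0-010(✓)  0-101  00-10(✓)  00-11(✓)  0001-(✓)  001-1  0011-(✓)  01-01  010-0(✓)  0100-(✓)  1-001(✓)  1-010(✓)  1-011(✓)  1-100(✓)  1-110(✓)  1-111(✓)  10-10(✓)  10-11(✓)  100-1(✓)  1001-(✓)  101-0(✓)  1011-(✓)  11-00(✓)  11-10(✓)  11-11(✓)  110-0(✓)  110-1(✓)  1100-(✓)  1101-(✓)  111-0(✓)  1111-(✓)
size-2^2 implicants → --010  -0-10(✓)  -0-11(✓)  -001-(✓)  -011-(✓)  -10-0  -100-  00-1-(✓)  1--10(✓)  1--11(✓)  1-0-1  1-01-(✓)  1-1-0  1-11-(✓)  10-1-(✓)  11--0  11-1-(✓)  110--
size-2^3 implicants → -0-1-  1--1-
Unchecked terms (primes): --010, -0-1-, -10-0, -100-, 0-101, 001-1, 01-01, 1--1-, 1-0-1, 1-1-0, 11--0, 110--
Minterm coverage:
  m2 ⊆ --010,-0-1-
  m3 ⊆ -0-1- [E]
  m5 ⊆ 0-101,001-1
  m6 ⊆ -0-1- [E]
  m8 ⊆ -10-0,-100-
  m9 ⊆ -100-,01-01
  m13 ⊆ 0-101,01-01
  m17 ⊆ 1-0-1 [E]
  m18 ⊆ --010,-0-1-,1--1-
  m19 ⊆ -0-1-,1--1-,1-0-1
  m20 ⊆ 1-1-0 [E]
  m22 ⊆ -0-1-,1--1-,1-1-0
  m23 ⊆ -0-1-,1--1-
  m24 ⊆ -10-0,-100-,11--0,110--
  m25 ⊆ -100-,1-0-1,110--
  m26 ⊆ --010,-10-0,1--1-,11--0,110--
  m27 ⊆ 1--1-,1-0-1,110--
  m28 ⊆ 1-1-0,11--0
  m30 ⊆ 1--1-,1-1-0,11--0
  m31 ⊆ 1--1- [E]
E = {-0-1-, 1--1-, 1-0-1, 1-1-0}

NO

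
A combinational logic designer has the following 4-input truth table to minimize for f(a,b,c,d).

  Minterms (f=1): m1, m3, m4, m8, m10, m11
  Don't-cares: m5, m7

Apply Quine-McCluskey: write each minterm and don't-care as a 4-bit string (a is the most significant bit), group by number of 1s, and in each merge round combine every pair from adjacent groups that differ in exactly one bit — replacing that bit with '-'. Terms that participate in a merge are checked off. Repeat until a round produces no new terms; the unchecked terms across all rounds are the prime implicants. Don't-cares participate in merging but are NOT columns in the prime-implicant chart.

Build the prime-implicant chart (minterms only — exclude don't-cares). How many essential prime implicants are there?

3

Round 0: 0001✓ 0011✓ 0100✓ 0101✓ 0111✓ 1000✓ 1010✓ 1011✓
Round 1: -011 0-01✓ 0-11✓ 00-1✓ 01-1✓ 010- 10-0 101-
Round 2: 0--1
PIs = {-011, 0--1, 010-, 10-0, 101-}
Coverage chart:
  m1: 0--1 ←essential
  m3: -011,0--1
  m4: 010- ←essential
  m8: 10-0 ←essential
  m10: 10-0,101-
  m11: -011,101-
Essential: 0--1, 010-, 10-0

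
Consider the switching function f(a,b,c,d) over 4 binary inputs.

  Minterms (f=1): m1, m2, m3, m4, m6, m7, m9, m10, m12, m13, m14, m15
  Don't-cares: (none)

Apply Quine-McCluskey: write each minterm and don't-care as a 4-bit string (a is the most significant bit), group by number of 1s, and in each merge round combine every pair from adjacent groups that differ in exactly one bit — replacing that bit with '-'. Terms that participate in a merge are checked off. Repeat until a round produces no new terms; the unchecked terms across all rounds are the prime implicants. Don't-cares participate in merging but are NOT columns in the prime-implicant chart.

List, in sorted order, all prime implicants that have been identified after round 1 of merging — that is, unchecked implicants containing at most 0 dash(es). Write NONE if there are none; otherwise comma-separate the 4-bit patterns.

NONE

size-2^0 implicants → 0001(✓)  0010(✓)  0011(✓)  0100(✓)  0110(✓)  0111(✓)  1001(✓)  1010(✓)  1100(✓)  1101(✓)  1110(✓)  1111(✓)
size-2^1 implicants → -001  -010(✓)  -100(✓)  -110(✓)  -111(✓)  0-10(✓)  0-11(✓)  00-1  001-(✓)  01-0(✓)  011-(✓)  1-01  1-10(✓)  11-0(✓)  11-1(✓)  110-(✓)  111-(✓)
size-2^2 implicants → --10  -1-0  -11-  0-1-  11--
Unchecked terms (primes): --10, -001, -1-0, -11-, 0-1-, 00-1, 1-01, 11--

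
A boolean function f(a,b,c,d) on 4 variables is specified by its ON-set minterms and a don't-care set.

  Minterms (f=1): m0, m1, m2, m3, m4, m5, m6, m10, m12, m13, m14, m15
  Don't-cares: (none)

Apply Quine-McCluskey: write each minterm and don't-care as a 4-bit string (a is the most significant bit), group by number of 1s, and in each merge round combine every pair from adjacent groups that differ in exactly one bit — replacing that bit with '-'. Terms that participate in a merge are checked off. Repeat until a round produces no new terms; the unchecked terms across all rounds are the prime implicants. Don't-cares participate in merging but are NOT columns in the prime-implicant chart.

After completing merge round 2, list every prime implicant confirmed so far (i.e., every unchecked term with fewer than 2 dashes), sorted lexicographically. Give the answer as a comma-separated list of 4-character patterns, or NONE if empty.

NONE

[col 0] 0000*, 0001*, 0010*, 0011*, 0100*, 0101*, 0110*, 1010*, 1100*, 1101*, 1110*, 1111*
[col 1] -010*, -100*, -101*, -110*, 0-00*, 0-01*, 0-10*, 00-0*, 00-1*, 000-*, 001-*, 01-0*, 010-*, 1-10*, 11-0*, 11-1*, 110-*, 111-*
[col 2] --10, -1-0, -10-, 0--0, 0-0-, 00--, 11--
Prime implicants: --10, -1-0, -10-, 0--0, 0-0-, 00--, 11--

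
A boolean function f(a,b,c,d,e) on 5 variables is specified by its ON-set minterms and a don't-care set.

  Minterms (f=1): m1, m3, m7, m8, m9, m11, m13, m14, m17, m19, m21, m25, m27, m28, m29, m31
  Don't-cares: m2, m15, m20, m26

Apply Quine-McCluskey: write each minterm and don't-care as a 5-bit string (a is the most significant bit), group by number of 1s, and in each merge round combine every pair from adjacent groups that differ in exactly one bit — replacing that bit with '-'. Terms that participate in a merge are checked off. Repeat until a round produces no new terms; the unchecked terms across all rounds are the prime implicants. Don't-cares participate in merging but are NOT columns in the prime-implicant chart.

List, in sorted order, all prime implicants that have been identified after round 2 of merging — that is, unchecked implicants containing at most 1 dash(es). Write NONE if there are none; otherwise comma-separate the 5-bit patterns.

size-2^0 implicants → 00001(✓)  00010(✓)  00011(✓)  00111(✓)  01000(✓)  01001(✓)  01011(✓)  01101(✓)  01110(✓)  01111(✓)  10001(✓)  10011(✓)  10100(✓)  10101(✓)  11001(✓)  11010(✓)  11011(✓)  11100(✓)  11101(✓)  11111(✓)
size-2^1 implicants → -0001(✓)  -0011(✓)  -1001(✓)  -1011(✓)  -1101(✓)  -1111(✓)  0-001(✓)  0-011(✓)  0-111(✓)  00-11(✓)  000-1(✓)  0001-  01-01(✓)  01-11(✓)  010-1(✓)  0100-  011-1(✓)  0111-  1-001(✓)  1-011(✓)  1-100(✓)  1-101(✓)  10-01(✓)  100-1(✓)  1010-(✓)  11-01(✓)  11-11(✓)  110-1(✓)  1101-  111-1(✓)  1110-(✓)
size-2^2 implicants → --001(✓)  --011(✓)  -00-1(✓)  -1-01(✓)  -1-11(✓)  -10-1(✓)  -11-1(✓)  0--11  0-0-1(✓)  01--1(✓)  1--01  1-0-1(✓)  1-10-  11--1(✓)
size-2^3 implicants → --0-1  -1--1
Unchecked terms (primes): --0-1, -1--1, 0--11, 0001-, 0100-, 0111-, 1--01, 1-10-, 1101-

0001-, 0100-, 0111-, 1101-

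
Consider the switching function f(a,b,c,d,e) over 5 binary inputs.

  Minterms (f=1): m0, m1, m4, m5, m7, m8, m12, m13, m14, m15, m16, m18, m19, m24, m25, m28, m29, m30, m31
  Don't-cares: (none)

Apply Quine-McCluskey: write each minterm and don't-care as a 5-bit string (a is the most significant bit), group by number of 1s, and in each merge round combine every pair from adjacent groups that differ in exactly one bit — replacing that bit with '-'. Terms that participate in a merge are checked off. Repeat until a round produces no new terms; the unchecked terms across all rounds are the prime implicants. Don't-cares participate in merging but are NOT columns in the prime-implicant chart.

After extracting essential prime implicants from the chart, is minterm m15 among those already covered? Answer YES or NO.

[col 0] 00000*, 00001*, 00100*, 00101*, 00111*, 01000*, 01100*, 01101*, 01110*, 01111*, 10000*, 10010*, 10011*, 11000*, 11001*, 11100*, 11101*, 11110*, 11111*
[col 1] -0000*, -1000*, -1100*, -1101*, -1110*, -1111*, 0-000*, 0-100*, 0-101*, 0-111*, 00-00*, 00-01*, 0000-*, 001-1*, 0010-*, 01-00*, 011-0*, 011-1*, 0110-*, 0111-*, 1-000*, 100-0, 1001-, 11-00*, 11-01*, 1100-*, 111-0*, 111-1*, 1110-*, 1111-*
[col 2] --000, -1-00, -11-0*, -11-1*, -110-*, -111-*, 0--00, 0-1-1, 0-10-, 00-0-, 011--*, 11-0-, 111--*
[col 3] -11--
Prime implicants: --000, -1-00, -11--, 0--00, 0-1-1, 0-10-, 00-0-, 100-0, 1001-, 11-0-
PI chart (minterm → PIs covering it):
  0 | --000,0--00,00-0-
  1 | 00-0-  (sole → essential)
  4 | 0--00,0-10-,00-0-
  5 | 0-1-1,0-10-,00-0-
  7 | 0-1-1  (sole → essential)
  8 | --000,-1-00,0--00
  12 | -1-00,-11--,0--00,0-10-
  13 | -11--,0-1-1,0-10-
  14 | -11--  (sole → essential)
  15 | -11--,0-1-1
  16 | --000,100-0
  18 | 100-0,1001-
  19 | 1001-  (sole → essential)
  24 | --000,-1-00,11-0-
  25 | 11-0-  (sole → essential)
  28 | -1-00,-11--,11-0-
  29 | -11--,11-0-
  30 | -11--  (sole → essential)
  31 | -11--  (sole → essential)
Essential prime implicants: -11--, 0-1-1, 00-0-, 1001-, 11-0-

YES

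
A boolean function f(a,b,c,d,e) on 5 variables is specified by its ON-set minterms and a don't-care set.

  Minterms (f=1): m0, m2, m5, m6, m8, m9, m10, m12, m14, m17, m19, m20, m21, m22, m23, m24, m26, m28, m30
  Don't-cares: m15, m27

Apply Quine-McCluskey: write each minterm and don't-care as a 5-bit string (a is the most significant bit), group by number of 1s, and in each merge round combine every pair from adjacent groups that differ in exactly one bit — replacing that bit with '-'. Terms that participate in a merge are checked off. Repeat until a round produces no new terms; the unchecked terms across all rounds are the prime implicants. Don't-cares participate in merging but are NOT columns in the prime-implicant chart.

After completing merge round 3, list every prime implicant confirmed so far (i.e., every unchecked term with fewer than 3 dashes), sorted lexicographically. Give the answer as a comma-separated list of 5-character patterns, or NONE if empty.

size-2^0 implicants → 00000(✓)  00010(✓)  00101(✓)  00110(✓)  01000(✓)  01001(✓)  01010(✓)  01100(✓)  01110(✓)  01111(✓)  10001(✓)  10011(✓)  10100(✓)  10101(✓)  10110(✓)  10111(✓)  11000(✓)  11010(✓)  11011(✓)  11100(✓)  11110(✓)
size-2^1 implicants → -0101  -0110(✓)  -1000(✓)  -1010(✓)  -1100(✓)  -1110(✓)  0-000(✓)  0-010(✓)  0-110(✓)  00-10(✓)  000-0(✓)  01-00(✓)  01-10(✓)  010-0(✓)  0100-  011-0(✓)  0111-  1-011  1-100(✓)  1-110(✓)  10-01(✓)  10-11(✓)  100-1(✓)  101-0(✓)  101-1(✓)  1010-(✓)  1011-(✓)  11-00(✓)  11-10(✓)  110-0(✓)  1101-  111-0(✓)
size-2^2 implicants → --110  -1-00(✓)  -1-10(✓)  -10-0(✓)  -11-0(✓)  0--10  0-0-0  01--0(✓)  1-1-0  10--1  101--  11--0(✓)
size-2^3 implicants → -1--0
Unchecked terms (primes): --110, -0101, -1--0, 0--10, 0-0-0, 0100-, 0111-, 1-011, 1-1-0, 10--1, 101--, 1101-

--110, -0101, 0--10, 0-0-0, 0100-, 0111-, 1-011, 1-1-0, 10--1, 101--, 1101-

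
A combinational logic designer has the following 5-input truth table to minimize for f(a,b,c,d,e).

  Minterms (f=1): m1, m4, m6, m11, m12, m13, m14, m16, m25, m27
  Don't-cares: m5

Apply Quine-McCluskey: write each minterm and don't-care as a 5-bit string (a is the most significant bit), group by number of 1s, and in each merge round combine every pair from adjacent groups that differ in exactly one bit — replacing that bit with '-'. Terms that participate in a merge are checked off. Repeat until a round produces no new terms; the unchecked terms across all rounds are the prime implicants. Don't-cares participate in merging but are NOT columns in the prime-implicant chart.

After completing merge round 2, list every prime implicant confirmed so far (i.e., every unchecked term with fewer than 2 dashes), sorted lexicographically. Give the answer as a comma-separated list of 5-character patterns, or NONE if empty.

-1011, 00-01, 10000, 110-1

size-2^0 implicants → 00001(✓)  00100(✓)  00101(✓)  00110(✓)  01011(✓)  01100(✓)  01101(✓)  01110(✓)  10000  11001(✓)  11011(✓)
size-2^1 implicants → -1011  0-100(✓)  0-101(✓)  0-110(✓)  00-01  001-0(✓)  0010-(✓)  011-0(✓)  0110-(✓)  110-1
size-2^2 implicants → 0-1-0  0-10-
Unchecked terms (primes): -1011, 0-1-0, 0-10-, 00-01, 10000, 110-1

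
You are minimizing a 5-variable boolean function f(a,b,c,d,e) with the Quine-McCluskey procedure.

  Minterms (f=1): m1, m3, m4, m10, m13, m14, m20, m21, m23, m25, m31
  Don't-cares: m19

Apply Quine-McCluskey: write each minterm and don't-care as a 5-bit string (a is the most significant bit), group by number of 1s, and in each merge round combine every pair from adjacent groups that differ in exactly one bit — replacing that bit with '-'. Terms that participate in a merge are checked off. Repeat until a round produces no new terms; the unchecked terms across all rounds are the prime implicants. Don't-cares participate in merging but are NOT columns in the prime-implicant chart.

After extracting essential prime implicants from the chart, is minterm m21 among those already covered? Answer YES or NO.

Round 0: 00001✓ 00011✓ 00100✓ 01010✓ 01101 01110✓ 10011✓ 10100✓ 10101✓ 10111✓ 11001 11111✓
Round 1: -0011 -0100 000-1 01-10 1-111 10-11 101-1 1010-
PIs = {-0011, -0100, 000-1, 01-10, 01101, 1-111, 10-11, 101-1, 1010-, 11001}
Coverage chart:
  m1: 000-1 ←essential
  m3: -0011,000-1
  m4: -0100 ←essential
  m10: 01-10 ←essential
  m13: 01101 ←essential
  m14: 01-10 ←essential
  m20: -0100,1010-
  m21: 101-1,1010-
  m23: 1-111,10-11,101-1
  m25: 11001 ←essential
  m31: 1-111 ←essential
Essential: -0100, 000-1, 01-10, 01101, 1-111, 11001

NO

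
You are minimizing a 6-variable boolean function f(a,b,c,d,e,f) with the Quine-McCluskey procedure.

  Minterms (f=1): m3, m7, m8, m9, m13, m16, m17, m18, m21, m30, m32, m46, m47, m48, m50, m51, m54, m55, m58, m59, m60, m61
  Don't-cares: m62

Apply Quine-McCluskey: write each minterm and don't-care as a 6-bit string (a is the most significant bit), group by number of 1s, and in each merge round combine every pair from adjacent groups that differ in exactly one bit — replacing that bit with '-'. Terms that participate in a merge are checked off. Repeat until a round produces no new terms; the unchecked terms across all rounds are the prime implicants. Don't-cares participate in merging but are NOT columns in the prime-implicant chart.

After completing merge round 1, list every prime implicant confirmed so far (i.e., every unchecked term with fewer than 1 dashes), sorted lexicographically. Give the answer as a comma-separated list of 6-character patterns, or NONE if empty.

size-2^0 implicants → 000011(✓)  000111(✓)  001000(✓)  001001(✓)  001101(✓)  010000(✓)  010001(✓)  010010(✓)  010101(✓)  011110(✓)  100000(✓)  101110(✓)  101111(✓)  110000(✓)  110010(✓)  110011(✓)  110110(✓)  110111(✓)  111010(✓)  111011(✓)  111100(✓)  111101(✓)  111110(✓)
size-2^1 implicants → -10000(✓)  -10010(✓)  -11110  000-11  001-01  00100-  010-01  0100-0(✓)  01000-  1-0000  1-1110  10111-  11-010(✓)  11-011(✓)  11-110(✓)  110-10(✓)  110-11(✓)  1100-0(✓)  11001-(✓)  11011-(✓)  111-10(✓)  11101-(✓)  1111-0  11110-
size-2^2 implicants → -100-0  11--10  11-01-  110-1-
Unchecked terms (primes): -100-0, -11110, 000-11, 001-01, 00100-, 010-01, 01000-, 1-0000, 1-1110, 10111-, 11--10, 11-01-, 110-1-, 1111-0, 11110-

NONE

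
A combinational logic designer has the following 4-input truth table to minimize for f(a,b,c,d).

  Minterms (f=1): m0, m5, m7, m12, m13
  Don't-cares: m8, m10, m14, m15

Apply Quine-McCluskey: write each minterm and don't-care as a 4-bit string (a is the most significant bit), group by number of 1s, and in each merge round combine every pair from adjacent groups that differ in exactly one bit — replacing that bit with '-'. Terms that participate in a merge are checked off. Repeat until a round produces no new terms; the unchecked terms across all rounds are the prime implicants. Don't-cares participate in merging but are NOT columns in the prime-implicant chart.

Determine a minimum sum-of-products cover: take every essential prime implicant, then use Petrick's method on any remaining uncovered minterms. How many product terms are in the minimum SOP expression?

3

size-2^0 implicants → 0000(✓)  0101(✓)  0111(✓)  1000(✓)  1010(✓)  1100(✓)  1101(✓)  1110(✓)  1111(✓)
size-2^1 implicants → -000  -101(✓)  -111(✓)  01-1(✓)  1-00(✓)  1-10(✓)  10-0(✓)  11-0(✓)  11-1(✓)  110-(✓)  111-(✓)
size-2^2 implicants → -1-1  1--0  11--
Unchecked terms (primes): -000, -1-1, 1--0, 11--
Minterm coverage:
  m0 ⊆ -000 [E]
  m5 ⊆ -1-1 [E]
  m7 ⊆ -1-1 [E]
  m12 ⊆ 1--0,11--
  m13 ⊆ -1-1,11--
E = {-000, -1-1}
Petrick residual → 1--0
Cover = b'c'd' + bd + ad'  |cover|=3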